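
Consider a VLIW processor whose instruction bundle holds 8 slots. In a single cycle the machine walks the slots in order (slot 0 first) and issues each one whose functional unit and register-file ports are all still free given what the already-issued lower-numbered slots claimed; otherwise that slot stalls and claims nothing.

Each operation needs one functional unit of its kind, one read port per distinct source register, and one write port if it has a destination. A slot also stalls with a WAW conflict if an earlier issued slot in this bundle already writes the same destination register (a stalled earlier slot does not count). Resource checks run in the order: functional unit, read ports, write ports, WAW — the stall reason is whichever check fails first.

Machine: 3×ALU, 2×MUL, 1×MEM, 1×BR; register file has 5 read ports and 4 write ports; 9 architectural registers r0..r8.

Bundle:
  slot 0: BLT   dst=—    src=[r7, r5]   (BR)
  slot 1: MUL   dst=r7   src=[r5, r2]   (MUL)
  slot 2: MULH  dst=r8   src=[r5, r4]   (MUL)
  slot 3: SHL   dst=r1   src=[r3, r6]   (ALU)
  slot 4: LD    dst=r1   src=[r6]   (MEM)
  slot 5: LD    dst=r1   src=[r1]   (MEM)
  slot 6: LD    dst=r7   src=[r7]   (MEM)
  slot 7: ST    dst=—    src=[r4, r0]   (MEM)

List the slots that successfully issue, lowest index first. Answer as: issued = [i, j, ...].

issued = [0, 1, 4]

slot 0 (BR): ISSUE — free A3,Mu2,Ld1,B0 rp3 wp4
slot 1 (MUL): ISSUE — free A3,Mu1,Ld1,B0 rp1 wp3
slot 2 (MUL): stall RD_PORT — free A3,Mu1,Ld1,B0 rp1 wp3
slot 3 (ALU): stall RD_PORT — free A3,Mu1,Ld1,B0 rp1 wp3
slot 4 (MEM): ISSUE — free A3,Mu1,Ld0,B0 rp0 wp2
slot 5 (MEM): stall FU — free A3,Mu1,Ld0,B0 rp0 wp2
slot 6 (MEM): stall FU — free A3,Mu1,Ld0,B0 rp0 wp2
slot 7 (MEM): stall FU — free A3,Mu1,Ld0,B0 rp0 wp2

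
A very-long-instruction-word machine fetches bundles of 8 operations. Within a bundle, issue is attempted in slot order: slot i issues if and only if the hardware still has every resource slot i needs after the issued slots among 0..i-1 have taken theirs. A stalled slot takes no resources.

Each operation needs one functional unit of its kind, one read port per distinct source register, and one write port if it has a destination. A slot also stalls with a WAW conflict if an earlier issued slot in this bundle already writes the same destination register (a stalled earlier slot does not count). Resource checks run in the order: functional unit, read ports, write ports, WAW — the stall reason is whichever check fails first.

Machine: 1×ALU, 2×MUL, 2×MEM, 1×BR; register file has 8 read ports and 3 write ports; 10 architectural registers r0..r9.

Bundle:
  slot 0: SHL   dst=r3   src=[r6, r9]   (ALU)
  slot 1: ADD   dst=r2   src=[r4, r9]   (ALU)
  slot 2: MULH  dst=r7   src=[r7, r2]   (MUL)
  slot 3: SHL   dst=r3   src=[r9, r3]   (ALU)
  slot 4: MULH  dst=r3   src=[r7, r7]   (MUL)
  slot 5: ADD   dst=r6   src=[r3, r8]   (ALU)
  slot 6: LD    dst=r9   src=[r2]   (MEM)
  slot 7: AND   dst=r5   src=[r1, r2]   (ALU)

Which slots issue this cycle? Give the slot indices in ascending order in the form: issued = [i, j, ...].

#0 ALU src=r6,r9 dispatched  <A:0 Mu:2 Ld:2 B:1 rd:6 wr:2>
#1 ALU src=r4,r9 held:FU  <A:0 Mu:2 Ld:2 B:1 rd:6 wr:2>
#2 MUL src=r7,r2 dispatched  <A:0 Mu:1 Ld:2 B:1 rd:4 wr:1>
#3 ALU src=r9,r3 held:FU  <A:0 Mu:1 Ld:2 B:1 rd:4 wr:1>
#4 MUL src=r7,r7 held:WAW  <A:0 Mu:1 Ld:2 B:1 rd:4 wr:1>
#5 ALU src=r3,r8 held:FU  <A:0 Mu:1 Ld:2 B:1 rd:4 wr:1>
#6 MEM src=r2 dispatched  <A:0 Mu:1 Ld:1 B:1 rd:3 wr:0>
#7 ALU src=r1,r2 held:FU  <A:0 Mu:1 Ld:1 B:1 rd:3 wr:0>

issued = [0, 2, 6]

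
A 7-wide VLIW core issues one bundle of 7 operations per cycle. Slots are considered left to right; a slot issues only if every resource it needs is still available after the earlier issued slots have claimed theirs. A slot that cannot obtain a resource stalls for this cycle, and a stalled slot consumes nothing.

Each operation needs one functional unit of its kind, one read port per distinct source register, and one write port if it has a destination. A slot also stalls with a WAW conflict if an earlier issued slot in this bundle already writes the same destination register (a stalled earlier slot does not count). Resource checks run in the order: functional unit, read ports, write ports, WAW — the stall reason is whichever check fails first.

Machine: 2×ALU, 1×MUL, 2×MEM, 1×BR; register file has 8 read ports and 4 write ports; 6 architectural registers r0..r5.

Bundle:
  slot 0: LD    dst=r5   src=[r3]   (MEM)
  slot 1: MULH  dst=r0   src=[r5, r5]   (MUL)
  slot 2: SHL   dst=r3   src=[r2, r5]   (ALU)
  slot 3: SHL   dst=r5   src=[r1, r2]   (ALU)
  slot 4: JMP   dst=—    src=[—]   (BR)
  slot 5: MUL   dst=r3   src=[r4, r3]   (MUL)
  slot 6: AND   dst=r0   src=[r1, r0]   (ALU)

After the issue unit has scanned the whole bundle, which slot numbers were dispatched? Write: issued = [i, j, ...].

(0) want 1×MEM +1rd +1wr — yes → AL2|MU1|ME1|BR1|rd7|wr3
(1) want 1×MUL +1rd +1wr — yes → AL2|MU0|ME1|BR1|rd6|wr2
(2) want 1×ALU +2rd +1wr — yes → AL1|MU0|ME1|BR1|rd4|wr1
(3) want 1×ALU +2rd +1wr — WAW → AL1|MU0|ME1|BR1|rd4|wr1
(4) want 1×BR +0rd +0wr — yes → AL1|MU0|ME1|BR0|rd4|wr1
(5) want 1×MUL +2rd +1wr — FU → AL1|MU0|ME1|BR0|rd4|wr1
(6) want 1×ALU +2rd +1wr — WAW → AL1|MU0|ME1|BR0|rd4|wr1

issued = [0, 1, 2, 4]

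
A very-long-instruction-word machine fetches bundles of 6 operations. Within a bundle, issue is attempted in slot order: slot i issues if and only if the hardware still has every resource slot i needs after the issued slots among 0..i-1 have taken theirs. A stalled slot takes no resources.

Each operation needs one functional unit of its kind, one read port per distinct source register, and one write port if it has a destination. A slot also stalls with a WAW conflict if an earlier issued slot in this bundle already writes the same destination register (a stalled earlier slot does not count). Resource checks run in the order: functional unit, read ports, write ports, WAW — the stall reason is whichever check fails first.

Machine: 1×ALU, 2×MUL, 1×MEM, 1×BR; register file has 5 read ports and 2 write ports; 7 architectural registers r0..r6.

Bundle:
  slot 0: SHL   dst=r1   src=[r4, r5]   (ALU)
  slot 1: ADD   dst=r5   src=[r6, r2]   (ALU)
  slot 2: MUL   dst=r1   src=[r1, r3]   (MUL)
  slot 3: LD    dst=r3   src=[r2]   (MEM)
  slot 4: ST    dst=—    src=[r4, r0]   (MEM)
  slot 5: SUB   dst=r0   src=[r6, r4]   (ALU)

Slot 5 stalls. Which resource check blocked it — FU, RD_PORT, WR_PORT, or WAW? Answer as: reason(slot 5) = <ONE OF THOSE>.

reason(slot 5) = FU

[0] ALU needs rd=2 wr=1: ok; after: ALU=0 MUL=2 MEM=1 BR=1, R=3, W=1
[1] ALU needs rd=2 wr=1: FU; after: ALU=0 MUL=2 MEM=1 BR=1, R=3, W=1
[2] MUL needs rd=2 wr=1: WAW; after: ALU=0 MUL=2 MEM=1 BR=1, R=3, W=1
[3] MEM needs rd=1 wr=1: ok; after: ALU=0 MUL=2 MEM=0 BR=1, R=2, W=0
[4] MEM needs rd=2 wr=0: FU; after: ALU=0 MUL=2 MEM=0 BR=1, R=2, W=0
[5] ALU needs rd=2 wr=1: FU; after: ALU=0 MUL=2 MEM=0 BR=1, R=2, W=0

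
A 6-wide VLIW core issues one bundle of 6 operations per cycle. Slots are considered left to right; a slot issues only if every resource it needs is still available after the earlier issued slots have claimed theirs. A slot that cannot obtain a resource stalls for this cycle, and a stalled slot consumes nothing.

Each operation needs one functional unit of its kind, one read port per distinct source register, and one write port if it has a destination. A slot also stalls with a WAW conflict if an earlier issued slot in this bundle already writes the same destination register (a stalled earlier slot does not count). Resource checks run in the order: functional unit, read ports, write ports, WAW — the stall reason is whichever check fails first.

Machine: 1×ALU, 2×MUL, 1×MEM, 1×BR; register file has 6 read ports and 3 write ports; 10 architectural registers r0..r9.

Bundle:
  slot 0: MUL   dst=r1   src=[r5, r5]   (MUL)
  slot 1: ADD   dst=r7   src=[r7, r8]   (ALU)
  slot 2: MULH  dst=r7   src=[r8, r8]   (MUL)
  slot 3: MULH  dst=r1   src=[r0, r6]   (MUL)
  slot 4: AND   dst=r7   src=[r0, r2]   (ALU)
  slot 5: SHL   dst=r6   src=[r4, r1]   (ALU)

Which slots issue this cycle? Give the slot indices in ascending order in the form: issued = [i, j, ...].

issued = [0, 1]

(0) want 1×MUL +1rd +1wr — yes → AL1|MU1|ME1|BR1|rd5|wr2
(1) want 1×ALU +2rd +1wr — yes → AL0|MU1|ME1|BR1|rd3|wr1
(2) want 1×MUL +1rd +1wr — WAW → AL0|MU1|ME1|BR1|rd3|wr1
(3) want 1×MUL +2rd +1wr — WAW → AL0|MU1|ME1|BR1|rd3|wr1
(4) want 1×ALU +2rd +1wr — FU → AL0|MU1|ME1|BR1|rd3|wr1
(5) want 1×ALU +2rd +1wr — FU → AL0|MU1|ME1|BR1|rd3|wr1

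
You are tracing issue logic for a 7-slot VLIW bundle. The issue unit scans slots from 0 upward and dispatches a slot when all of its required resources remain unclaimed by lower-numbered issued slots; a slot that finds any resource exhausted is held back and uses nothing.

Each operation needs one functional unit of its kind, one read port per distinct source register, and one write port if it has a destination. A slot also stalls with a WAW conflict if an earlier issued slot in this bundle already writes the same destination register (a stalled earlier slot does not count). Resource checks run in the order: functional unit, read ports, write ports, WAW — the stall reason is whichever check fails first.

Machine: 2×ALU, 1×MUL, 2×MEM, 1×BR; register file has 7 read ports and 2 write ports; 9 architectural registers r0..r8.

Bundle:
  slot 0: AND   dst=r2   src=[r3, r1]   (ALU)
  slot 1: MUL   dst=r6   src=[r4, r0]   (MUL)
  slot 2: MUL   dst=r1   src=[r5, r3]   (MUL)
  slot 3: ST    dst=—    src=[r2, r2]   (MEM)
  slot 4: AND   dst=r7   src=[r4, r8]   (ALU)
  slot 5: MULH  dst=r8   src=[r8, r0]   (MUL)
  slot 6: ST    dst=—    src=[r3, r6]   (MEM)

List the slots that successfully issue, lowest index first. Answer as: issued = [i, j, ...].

issued = [0, 1, 3, 6]

  0. ALU→r2 ⇒ go  {1A/1Mu/2Ld/1B | 5r 1w}
  1. MUL→r6 ⇒ go  {1A/0Mu/2Ld/1B | 3r 0w}
  2. MUL→r1 ⇒ no(FU)  {1A/0Mu/2Ld/1B | 3r 0w}
  3. MEM ⇒ go  {1A/0Mu/1Ld/1B | 2r 0w}
  4. ALU→r7 ⇒ no(WR_PORT)  {1A/0Mu/1Ld/1B | 2r 0w}
  5. MUL→r8 ⇒ no(FU)  {1A/0Mu/1Ld/1B | 2r 0w}
  6. MEM ⇒ go  {1A/0Mu/0Ld/1B | 0r 0w}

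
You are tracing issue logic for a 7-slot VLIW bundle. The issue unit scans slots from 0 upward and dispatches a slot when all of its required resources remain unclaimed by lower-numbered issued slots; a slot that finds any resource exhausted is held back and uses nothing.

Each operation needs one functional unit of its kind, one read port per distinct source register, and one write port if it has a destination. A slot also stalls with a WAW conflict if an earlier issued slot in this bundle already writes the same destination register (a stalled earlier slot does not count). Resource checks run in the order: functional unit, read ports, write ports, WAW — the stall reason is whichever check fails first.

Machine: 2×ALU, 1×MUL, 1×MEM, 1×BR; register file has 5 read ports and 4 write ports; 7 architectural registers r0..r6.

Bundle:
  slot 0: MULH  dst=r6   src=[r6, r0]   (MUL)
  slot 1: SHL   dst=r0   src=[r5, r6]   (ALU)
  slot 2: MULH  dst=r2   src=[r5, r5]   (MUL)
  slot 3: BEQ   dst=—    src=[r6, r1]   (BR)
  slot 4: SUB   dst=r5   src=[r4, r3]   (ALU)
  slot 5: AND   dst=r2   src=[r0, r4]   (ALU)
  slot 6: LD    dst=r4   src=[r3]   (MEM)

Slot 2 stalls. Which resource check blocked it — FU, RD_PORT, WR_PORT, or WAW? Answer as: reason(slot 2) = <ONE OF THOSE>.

reason(slot 2) = FU

[0] MUL needs rd=2 wr=1: ok; after: ALU=2 MUL=0 MEM=1 BR=1, R=3, W=3
[1] ALU needs rd=2 wr=1: ok; after: ALU=1 MUL=0 MEM=1 BR=1, R=1, W=2
[2] MUL needs rd=1 wr=1: FU; after: ALU=1 MUL=0 MEM=1 BR=1, R=1, W=2
[3] BR needs rd=2 wr=0: RD_PORT; after: ALU=1 MUL=0 MEM=1 BR=1, R=1, W=2
[4] ALU needs rd=2 wr=1: RD_PORT; after: ALU=1 MUL=0 MEM=1 BR=1, R=1, W=2
[5] ALU needs rd=2 wr=1: RD_PORT; after: ALU=1 MUL=0 MEM=1 BR=1, R=1, W=2
[6] MEM needs rd=1 wr=1: ok; after: ALU=1 MUL=0 MEM=0 BR=1, R=0, W=1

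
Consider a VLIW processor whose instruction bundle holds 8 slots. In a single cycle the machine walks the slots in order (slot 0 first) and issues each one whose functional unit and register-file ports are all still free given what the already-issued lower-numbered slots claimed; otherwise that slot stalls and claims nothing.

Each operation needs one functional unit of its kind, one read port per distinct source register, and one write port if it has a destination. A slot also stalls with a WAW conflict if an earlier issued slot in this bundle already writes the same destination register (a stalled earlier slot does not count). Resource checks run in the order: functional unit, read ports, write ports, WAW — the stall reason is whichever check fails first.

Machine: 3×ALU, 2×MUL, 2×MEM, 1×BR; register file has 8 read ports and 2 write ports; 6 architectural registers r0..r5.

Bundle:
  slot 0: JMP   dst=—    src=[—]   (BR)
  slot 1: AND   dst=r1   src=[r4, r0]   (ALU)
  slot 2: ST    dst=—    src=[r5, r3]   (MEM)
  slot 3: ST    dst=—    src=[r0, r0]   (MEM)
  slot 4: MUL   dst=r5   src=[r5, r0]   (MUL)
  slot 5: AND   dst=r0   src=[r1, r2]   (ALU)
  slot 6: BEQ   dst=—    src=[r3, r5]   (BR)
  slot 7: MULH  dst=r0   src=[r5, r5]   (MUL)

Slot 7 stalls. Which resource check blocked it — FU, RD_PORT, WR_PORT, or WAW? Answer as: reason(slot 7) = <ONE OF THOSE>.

[0] BR needs rd=0 wr=0: ok; after: ALU=3 MUL=2 MEM=2 BR=0, R=8, W=2
[1] ALU needs rd=2 wr=1: ok; after: ALU=2 MUL=2 MEM=2 BR=0, R=6, W=1
[2] MEM needs rd=2 wr=0: ok; after: ALU=2 MUL=2 MEM=1 BR=0, R=4, W=1
[3] MEM needs rd=1 wr=0: ok; after: ALU=2 MUL=2 MEM=0 BR=0, R=3, W=1
[4] MUL needs rd=2 wr=1: ok; after: ALU=2 MUL=1 MEM=0 BR=0, R=1, W=0
[5] ALU needs rd=2 wr=1: RD_PORT; after: ALU=2 MUL=1 MEM=0 BR=0, R=1, W=0
[6] BR needs rd=2 wr=0: FU; after: ALU=2 MUL=1 MEM=0 BR=0, R=1, W=0
[7] MUL needs rd=1 wr=1: WR_PORT; after: ALU=2 MUL=1 MEM=0 BR=0, R=1, W=0

reason(slot 7) = WR_PORT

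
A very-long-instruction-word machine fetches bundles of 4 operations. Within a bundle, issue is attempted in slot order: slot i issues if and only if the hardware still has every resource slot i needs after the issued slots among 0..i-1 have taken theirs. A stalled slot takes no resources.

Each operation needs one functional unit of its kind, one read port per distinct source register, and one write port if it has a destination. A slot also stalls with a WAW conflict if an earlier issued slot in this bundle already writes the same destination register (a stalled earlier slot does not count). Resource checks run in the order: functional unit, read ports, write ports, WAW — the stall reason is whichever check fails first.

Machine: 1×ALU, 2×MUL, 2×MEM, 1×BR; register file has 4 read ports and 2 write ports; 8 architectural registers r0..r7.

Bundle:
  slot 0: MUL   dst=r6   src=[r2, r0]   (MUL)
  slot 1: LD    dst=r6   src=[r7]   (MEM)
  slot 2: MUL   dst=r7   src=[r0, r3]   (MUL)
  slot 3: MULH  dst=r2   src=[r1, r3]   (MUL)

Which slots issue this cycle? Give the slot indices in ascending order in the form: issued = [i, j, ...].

#0 MUL src=r2,r0 dispatched  <A:1 Mu:1 Ld:2 B:1 rd:2 wr:1>
#1 MEM src=r7 held:WAW  <A:1 Mu:1 Ld:2 B:1 rd:2 wr:1>
#2 MUL src=r0,r3 dispatched  <A:1 Mu:0 Ld:2 B:1 rd:0 wr:0>
#3 MUL src=r1,r3 held:FU  <A:1 Mu:0 Ld:2 B:1 rd:0 wr:0>

issued = [0, 2]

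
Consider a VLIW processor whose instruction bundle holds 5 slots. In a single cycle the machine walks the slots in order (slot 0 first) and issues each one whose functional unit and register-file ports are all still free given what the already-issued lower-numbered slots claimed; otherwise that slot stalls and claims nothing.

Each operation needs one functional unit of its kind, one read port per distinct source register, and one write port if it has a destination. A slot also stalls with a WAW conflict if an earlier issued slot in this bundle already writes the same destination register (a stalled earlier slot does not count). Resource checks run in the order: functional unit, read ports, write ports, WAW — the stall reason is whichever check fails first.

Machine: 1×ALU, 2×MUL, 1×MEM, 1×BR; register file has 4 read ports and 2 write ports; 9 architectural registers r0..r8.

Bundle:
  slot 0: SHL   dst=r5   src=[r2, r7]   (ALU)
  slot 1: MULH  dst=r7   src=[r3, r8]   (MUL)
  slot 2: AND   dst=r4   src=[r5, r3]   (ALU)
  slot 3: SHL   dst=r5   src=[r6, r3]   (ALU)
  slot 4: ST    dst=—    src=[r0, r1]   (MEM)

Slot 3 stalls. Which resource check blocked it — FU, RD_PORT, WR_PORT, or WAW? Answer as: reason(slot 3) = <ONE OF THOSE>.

reason(slot 3) = FU

(0) want 1×ALU +2rd +1wr — yes → AL0|MU2|ME1|BR1|rd2|wr1
(1) want 1×MUL +2rd +1wr — yes → AL0|MU1|ME1|BR1|rd0|wr0
(2) want 1×ALU +2rd +1wr — FU → AL0|MU1|ME1|BR1|rd0|wr0
(3) want 1×ALU +2rd +1wr — FU → AL0|MU1|ME1|BR1|rd0|wr0
(4) want 1×MEM +2rd +0wr — RD_PORT → AL0|MU1|ME1|BR1|rd0|wr0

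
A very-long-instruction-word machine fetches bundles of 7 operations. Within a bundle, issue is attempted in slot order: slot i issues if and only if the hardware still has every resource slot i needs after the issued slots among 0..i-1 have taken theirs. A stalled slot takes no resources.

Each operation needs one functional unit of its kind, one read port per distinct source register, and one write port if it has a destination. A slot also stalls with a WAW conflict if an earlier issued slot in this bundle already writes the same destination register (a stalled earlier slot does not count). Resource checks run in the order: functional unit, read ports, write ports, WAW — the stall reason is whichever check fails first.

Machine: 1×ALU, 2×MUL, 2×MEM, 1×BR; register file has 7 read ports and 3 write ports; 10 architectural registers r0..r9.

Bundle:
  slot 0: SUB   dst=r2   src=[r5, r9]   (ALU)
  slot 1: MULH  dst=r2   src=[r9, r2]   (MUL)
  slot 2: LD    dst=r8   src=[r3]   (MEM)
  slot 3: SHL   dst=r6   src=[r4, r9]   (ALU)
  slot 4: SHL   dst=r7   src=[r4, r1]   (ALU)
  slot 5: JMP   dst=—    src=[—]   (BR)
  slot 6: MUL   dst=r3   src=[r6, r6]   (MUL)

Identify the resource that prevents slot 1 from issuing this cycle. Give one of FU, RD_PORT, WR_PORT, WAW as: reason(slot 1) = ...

reason(slot 1) = WAW

[0] ALU needs rd=2 wr=1: ok; after: ALU=0 MUL=2 MEM=2 BR=1, R=5, W=2
[1] MUL needs rd=2 wr=1: WAW; after: ALU=0 MUL=2 MEM=2 BR=1, R=5, W=2
[2] MEM needs rd=1 wr=1: ok; after: ALU=0 MUL=2 MEM=1 BR=1, R=4, W=1
[3] ALU needs rd=2 wr=1: FU; after: ALU=0 MUL=2 MEM=1 BR=1, R=4, W=1
[4] ALU needs rd=2 wr=1: FU; after: ALU=0 MUL=2 MEM=1 BR=1, R=4, W=1
[5] BR needs rd=0 wr=0: ok; after: ALU=0 MUL=2 MEM=1 BR=0, R=4, W=1
[6] MUL needs rd=1 wr=1: ok; after: ALU=0 MUL=1 MEM=1 BR=0, R=3, W=0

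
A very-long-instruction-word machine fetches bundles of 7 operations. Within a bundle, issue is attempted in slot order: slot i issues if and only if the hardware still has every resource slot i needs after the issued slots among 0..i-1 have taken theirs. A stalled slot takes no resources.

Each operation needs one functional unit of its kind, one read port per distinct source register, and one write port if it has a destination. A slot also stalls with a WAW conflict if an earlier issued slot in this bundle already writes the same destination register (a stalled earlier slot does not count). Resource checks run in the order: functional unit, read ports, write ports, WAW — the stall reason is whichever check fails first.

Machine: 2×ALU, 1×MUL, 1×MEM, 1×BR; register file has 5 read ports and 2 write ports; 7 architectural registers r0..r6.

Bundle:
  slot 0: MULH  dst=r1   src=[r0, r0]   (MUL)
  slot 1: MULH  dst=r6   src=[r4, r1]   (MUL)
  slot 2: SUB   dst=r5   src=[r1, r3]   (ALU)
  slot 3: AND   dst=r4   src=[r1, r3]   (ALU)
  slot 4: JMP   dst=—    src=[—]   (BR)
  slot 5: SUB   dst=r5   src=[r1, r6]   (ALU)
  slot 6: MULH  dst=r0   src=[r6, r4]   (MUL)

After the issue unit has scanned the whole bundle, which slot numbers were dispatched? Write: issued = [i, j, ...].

slot 0 (MUL): ISSUE — free A2,Mu0,Ld1,B1 rp4 wp1
slot 1 (MUL): stall FU — free A2,Mu0,Ld1,B1 rp4 wp1
slot 2 (ALU): ISSUE — free A1,Mu0,Ld1,B1 rp2 wp0
slot 3 (ALU): stall WR_PORT — free A1,Mu0,Ld1,B1 rp2 wp0
slot 4 (BR): ISSUE — free A1,Mu0,Ld1,B0 rp2 wp0
slot 5 (ALU): stall WR_PORT — free A1,Mu0,Ld1,B0 rp2 wp0
slot 6 (MUL): stall FU — free A1,Mu0,Ld1,B0 rp2 wp0

issued = [0, 2, 4]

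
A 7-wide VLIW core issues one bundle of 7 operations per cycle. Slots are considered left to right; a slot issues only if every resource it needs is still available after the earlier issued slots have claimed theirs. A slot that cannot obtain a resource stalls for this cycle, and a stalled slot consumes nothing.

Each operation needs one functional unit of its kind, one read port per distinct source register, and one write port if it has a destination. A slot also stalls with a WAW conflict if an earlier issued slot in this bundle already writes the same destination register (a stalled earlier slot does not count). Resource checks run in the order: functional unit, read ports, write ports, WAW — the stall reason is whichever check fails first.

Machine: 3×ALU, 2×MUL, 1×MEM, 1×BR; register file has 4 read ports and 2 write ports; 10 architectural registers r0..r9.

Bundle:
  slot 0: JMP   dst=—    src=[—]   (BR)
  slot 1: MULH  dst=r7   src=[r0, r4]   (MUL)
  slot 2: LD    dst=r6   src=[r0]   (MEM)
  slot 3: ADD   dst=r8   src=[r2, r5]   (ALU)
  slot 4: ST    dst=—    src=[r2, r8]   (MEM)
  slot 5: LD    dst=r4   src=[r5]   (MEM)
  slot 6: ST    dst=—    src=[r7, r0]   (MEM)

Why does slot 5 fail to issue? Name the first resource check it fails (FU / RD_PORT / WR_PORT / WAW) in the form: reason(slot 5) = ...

reason(slot 5) = FU

(0) want 1×BR +0rd +0wr — yes → AL3|MU2|ME1|BR0|rd4|wr2
(1) want 1×MUL +2rd +1wr — yes → AL3|MU1|ME1|BR0|rd2|wr1
(2) want 1×MEM +1rd +1wr — yes → AL3|MU1|ME0|BR0|rd1|wr0
(3) want 1×ALU +2rd +1wr — RD_PORT → AL3|MU1|ME0|BR0|rd1|wr0
(4) want 1×MEM +2rd +0wr — FU → AL3|MU1|ME0|BR0|rd1|wr0
(5) want 1×MEM +1rd +1wr — FU → AL3|MU1|ME0|BR0|rd1|wr0
(6) want 1×MEM +2rd +0wr — FU → AL3|MU1|ME0|BR0|rd1|wr0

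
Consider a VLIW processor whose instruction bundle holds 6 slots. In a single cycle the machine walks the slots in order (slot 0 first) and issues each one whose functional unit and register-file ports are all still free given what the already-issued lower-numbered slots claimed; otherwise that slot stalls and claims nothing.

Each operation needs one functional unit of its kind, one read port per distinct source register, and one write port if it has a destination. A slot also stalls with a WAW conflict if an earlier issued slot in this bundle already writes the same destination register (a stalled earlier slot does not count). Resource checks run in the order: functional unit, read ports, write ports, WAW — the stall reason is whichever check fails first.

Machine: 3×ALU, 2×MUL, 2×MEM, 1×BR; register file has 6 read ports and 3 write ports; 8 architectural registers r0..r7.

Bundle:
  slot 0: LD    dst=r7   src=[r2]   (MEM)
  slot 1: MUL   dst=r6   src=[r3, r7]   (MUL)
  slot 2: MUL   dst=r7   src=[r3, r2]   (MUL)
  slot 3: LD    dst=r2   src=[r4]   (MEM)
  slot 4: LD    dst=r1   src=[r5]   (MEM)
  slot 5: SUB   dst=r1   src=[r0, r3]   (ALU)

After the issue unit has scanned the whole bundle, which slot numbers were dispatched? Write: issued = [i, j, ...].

#0 MEM src=r2 dispatched  <A:3 Mu:2 Ld:1 B:1 rd:5 wr:2>
#1 MUL src=r3,r7 dispatched  <A:3 Mu:1 Ld:1 B:1 rd:3 wr:1>
#2 MUL src=r3,r2 held:WAW  <A:3 Mu:1 Ld:1 B:1 rd:3 wr:1>
#3 MEM src=r4 dispatched  <A:3 Mu:1 Ld:0 B:1 rd:2 wr:0>
#4 MEM src=r5 held:FU  <A:3 Mu:1 Ld:0 B:1 rd:2 wr:0>
#5 ALU src=r0,r3 held:WR_PORT  <A:3 Mu:1 Ld:0 B:1 rd:2 wr:0>

issued = [0, 1, 3]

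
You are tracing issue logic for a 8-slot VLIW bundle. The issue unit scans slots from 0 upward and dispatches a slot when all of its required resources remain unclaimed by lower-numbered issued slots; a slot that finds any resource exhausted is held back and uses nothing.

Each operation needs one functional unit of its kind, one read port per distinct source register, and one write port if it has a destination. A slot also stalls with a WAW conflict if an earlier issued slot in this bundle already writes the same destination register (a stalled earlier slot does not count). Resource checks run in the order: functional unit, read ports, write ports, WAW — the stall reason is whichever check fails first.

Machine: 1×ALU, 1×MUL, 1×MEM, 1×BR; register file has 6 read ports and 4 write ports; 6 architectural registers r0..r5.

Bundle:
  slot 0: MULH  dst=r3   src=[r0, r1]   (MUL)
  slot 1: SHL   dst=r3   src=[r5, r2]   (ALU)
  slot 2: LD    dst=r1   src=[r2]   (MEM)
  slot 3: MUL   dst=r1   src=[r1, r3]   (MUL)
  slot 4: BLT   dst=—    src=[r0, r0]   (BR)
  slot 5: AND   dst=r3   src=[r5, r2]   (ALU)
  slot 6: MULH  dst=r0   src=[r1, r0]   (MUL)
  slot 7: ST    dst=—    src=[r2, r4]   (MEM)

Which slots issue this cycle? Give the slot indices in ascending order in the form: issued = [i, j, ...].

issued = [0, 2, 4]

#0 MUL src=r0,r1 dispatched  <A:1 Mu:0 Ld:1 B:1 rd:4 wr:3>
#1 ALU src=r5,r2 held:WAW  <A:1 Mu:0 Ld:1 B:1 rd:4 wr:3>
#2 MEM src=r2 dispatched  <A:1 Mu:0 Ld:0 B:1 rd:3 wr:2>
#3 MUL src=r1,r3 held:FU  <A:1 Mu:0 Ld:0 B:1 rd:3 wr:2>
#4 BR src=r0,r0 dispatched  <A:1 Mu:0 Ld:0 B:0 rd:2 wr:2>
#5 ALU src=r5,r2 held:WAW  <A:1 Mu:0 Ld:0 B:0 rd:2 wr:2>
#6 MUL src=r1,r0 held:FU  <A:1 Mu:0 Ld:0 B:0 rd:2 wr:2>
#7 MEM src=r2,r4 held:FU  <A:1 Mu:0 Ld:0 B:0 rd:2 wr:2>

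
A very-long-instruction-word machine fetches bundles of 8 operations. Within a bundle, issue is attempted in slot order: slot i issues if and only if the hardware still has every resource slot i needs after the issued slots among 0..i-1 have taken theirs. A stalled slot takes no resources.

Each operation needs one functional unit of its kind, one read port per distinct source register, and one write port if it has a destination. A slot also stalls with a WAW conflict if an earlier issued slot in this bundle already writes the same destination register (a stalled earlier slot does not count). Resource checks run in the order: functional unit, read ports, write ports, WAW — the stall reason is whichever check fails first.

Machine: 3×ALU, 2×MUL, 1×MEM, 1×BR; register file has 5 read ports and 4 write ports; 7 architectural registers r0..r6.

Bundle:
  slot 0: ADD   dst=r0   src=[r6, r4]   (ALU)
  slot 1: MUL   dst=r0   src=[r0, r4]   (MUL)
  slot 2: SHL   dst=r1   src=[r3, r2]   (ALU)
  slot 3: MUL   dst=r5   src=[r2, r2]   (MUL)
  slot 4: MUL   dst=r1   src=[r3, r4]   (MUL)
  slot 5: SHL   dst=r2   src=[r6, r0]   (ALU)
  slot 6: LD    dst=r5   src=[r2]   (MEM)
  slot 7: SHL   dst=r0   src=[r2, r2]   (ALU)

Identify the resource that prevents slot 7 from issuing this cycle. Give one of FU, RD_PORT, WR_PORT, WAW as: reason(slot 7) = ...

  0. ALU→r0 ⇒ go  {2A/2Mu/1Ld/1B | 3r 3w}
  1. MUL→r0 ⇒ no(WAW)  {2A/2Mu/1Ld/1B | 3r 3w}
  2. ALU→r1 ⇒ go  {1A/2Mu/1Ld/1B | 1r 2w}
  3. MUL→r5 ⇒ go  {1A/1Mu/1Ld/1B | 0r 1w}
  4. MUL→r1 ⇒ no(RD_PORT)  {1A/1Mu/1Ld/1B | 0r 1w}
  5. ALU→r2 ⇒ no(RD_PORT)  {1A/1Mu/1Ld/1B | 0r 1w}
  6. MEM→r5 ⇒ no(RD_PORT)  {1A/1Mu/1Ld/1B | 0r 1w}
  7. ALU→r0 ⇒ no(RD_PORT)  {1A/1Mu/1Ld/1B | 0r 1w}

reason(slot 7) = RD_PORT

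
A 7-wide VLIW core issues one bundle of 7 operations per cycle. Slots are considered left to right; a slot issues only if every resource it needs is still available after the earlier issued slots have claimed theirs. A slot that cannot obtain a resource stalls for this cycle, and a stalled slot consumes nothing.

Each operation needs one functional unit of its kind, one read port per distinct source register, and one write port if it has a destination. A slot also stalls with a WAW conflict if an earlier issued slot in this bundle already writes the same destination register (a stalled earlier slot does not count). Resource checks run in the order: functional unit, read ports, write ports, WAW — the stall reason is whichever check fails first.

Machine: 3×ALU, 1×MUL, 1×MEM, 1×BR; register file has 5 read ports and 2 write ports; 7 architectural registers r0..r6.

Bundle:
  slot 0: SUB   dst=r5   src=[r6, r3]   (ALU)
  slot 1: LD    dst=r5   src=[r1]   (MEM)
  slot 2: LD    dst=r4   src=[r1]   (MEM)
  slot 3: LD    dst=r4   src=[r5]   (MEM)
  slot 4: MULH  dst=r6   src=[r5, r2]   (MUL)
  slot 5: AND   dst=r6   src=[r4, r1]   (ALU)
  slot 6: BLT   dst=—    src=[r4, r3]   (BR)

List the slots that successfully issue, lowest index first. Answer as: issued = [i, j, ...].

issued = [0, 2, 6]

slot 0 (ALU): ISSUE — free A2,Mu1,Ld1,B1 rp3 wp1
slot 1 (MEM): stall WAW — free A2,Mu1,Ld1,B1 rp3 wp1
slot 2 (MEM): ISSUE — free A2,Mu1,Ld0,B1 rp2 wp0
slot 3 (MEM): stall FU — free A2,Mu1,Ld0,B1 rp2 wp0
slot 4 (MUL): stall WR_PORT — free A2,Mu1,Ld0,B1 rp2 wp0
slot 5 (ALU): stall WR_PORT — free A2,Mu1,Ld0,B1 rp2 wp0
slot 6 (BR): ISSUE — free A2,Mu1,Ld0,B0 rp0 wp0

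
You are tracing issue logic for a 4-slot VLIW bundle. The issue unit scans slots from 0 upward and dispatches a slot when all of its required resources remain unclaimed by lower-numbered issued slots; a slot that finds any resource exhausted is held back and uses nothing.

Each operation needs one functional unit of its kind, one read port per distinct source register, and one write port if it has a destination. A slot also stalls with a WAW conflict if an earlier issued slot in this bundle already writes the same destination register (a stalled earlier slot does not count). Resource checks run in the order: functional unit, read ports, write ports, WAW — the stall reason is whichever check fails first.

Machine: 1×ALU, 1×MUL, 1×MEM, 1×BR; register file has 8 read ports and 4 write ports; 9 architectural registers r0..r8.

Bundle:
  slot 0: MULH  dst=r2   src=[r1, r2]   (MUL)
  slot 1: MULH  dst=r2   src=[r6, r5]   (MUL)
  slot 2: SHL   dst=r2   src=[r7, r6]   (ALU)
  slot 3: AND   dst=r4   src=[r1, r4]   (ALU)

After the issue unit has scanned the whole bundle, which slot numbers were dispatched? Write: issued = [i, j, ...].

(0) want 1×MUL +2rd +1wr — yes → AL1|MU0|ME1|BR1|rd6|wr3
(1) want 1×MUL +2rd +1wr — FU → AL1|MU0|ME1|BR1|rd6|wr3
(2) want 1×ALU +2rd +1wr — WAW → AL1|MU0|ME1|BR1|rd6|wr3
(3) want 1×ALU +2rd +1wr — yes → AL0|MU0|ME1|BR1|rd4|wr2

issued = [0, 3]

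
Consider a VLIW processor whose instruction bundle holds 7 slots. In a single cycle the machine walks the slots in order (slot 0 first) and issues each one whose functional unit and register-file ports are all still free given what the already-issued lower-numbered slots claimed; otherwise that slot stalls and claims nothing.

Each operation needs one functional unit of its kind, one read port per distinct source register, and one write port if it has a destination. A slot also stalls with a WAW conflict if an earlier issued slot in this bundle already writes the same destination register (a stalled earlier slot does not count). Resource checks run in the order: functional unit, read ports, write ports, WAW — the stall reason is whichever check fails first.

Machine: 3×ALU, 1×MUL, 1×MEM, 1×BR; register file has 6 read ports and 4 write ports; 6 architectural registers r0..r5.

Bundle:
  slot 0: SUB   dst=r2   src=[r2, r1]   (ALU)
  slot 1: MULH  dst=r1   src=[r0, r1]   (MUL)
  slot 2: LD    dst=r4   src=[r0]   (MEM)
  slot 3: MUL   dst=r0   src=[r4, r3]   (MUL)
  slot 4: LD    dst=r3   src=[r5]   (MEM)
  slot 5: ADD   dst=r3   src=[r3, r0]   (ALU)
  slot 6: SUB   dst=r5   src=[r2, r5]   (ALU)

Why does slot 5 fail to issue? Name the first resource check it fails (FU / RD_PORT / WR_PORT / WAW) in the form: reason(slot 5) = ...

reason(slot 5) = RD_PORT

slot 0 (ALU): ISSUE — free A2,Mu1,Ld1,B1 rp4 wp3
slot 1 (MUL): ISSUE — free A2,Mu0,Ld1,B1 rp2 wp2
slot 2 (MEM): ISSUE — free A2,Mu0,Ld0,B1 rp1 wp1
slot 3 (MUL): stall FU — free A2,Mu0,Ld0,B1 rp1 wp1
slot 4 (MEM): stall FU — free A2,Mu0,Ld0,B1 rp1 wp1
slot 5 (ALU): stall RD_PORT — free A2,Mu0,Ld0,B1 rp1 wp1
slot 6 (ALU): stall RD_PORT — free A2,Mu0,Ld0,B1 rp1 wp1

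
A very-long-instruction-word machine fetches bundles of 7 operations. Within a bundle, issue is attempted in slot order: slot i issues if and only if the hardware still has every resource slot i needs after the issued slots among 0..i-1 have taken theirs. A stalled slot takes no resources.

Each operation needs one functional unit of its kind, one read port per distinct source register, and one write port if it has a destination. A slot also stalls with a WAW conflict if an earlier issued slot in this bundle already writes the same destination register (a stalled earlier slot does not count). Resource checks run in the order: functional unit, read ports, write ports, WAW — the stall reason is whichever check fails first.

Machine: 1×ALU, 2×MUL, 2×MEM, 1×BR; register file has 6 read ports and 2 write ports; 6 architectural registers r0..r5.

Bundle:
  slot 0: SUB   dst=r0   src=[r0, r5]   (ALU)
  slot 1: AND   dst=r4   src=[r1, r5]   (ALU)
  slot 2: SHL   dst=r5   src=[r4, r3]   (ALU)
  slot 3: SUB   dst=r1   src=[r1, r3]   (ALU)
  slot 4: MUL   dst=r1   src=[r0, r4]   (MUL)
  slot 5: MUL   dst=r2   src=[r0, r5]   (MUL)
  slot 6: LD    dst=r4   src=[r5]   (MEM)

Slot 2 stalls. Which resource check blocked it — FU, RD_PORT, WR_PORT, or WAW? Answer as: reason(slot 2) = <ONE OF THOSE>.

[0] ALU needs rd=2 wr=1: ok; after: ALU=0 MUL=2 MEM=2 BR=1, R=4, W=1
[1] ALU needs rd=2 wr=1: FU; after: ALU=0 MUL=2 MEM=2 BR=1, R=4, W=1
[2] ALU needs rd=2 wr=1: FU; after: ALU=0 MUL=2 MEM=2 BR=1, R=4, W=1
[3] ALU needs rd=2 wr=1: FU; after: ALU=0 MUL=2 MEM=2 BR=1, R=4, W=1
[4] MUL needs rd=2 wr=1: ok; after: ALU=0 MUL=1 MEM=2 BR=1, R=2, W=0
[5] MUL needs rd=2 wr=1: WR_PORT; after: ALU=0 MUL=1 MEM=2 BR=1, R=2, W=0
[6] MEM needs rd=1 wr=1: WR_PORT; after: ALU=0 MUL=1 MEM=2 BR=1, R=2, W=0

reason(slot 2) = FU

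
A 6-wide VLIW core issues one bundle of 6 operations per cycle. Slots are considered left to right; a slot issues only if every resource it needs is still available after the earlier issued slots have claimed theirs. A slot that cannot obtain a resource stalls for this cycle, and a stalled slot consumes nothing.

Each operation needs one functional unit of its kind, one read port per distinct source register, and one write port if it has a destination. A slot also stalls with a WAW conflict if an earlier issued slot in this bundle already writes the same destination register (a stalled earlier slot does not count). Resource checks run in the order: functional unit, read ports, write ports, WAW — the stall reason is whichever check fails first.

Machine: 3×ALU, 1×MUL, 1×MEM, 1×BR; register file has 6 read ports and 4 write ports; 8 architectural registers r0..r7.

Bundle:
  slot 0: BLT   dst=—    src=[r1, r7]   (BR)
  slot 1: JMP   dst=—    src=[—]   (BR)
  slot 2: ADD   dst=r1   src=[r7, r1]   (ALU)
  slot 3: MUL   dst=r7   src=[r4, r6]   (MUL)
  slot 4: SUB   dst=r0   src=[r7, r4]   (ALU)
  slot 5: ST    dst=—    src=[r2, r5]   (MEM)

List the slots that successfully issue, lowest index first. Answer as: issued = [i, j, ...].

issued = [0, 2, 3]

#0 BR src=r1,r7 dispatched  <A:3 Mu:1 Ld:1 B:0 rd:4 wr:4>
#1 BR src=- held:FU  <A:3 Mu:1 Ld:1 B:0 rd:4 wr:4>
#2 ALU src=r7,r1 dispatched  <A:2 Mu:1 Ld:1 B:0 rd:2 wr:3>
#3 MUL src=r4,r6 dispatched  <A:2 Mu:0 Ld:1 B:0 rd:0 wr:2>
#4 ALU src=r7,r4 held:RD_PORT  <A:2 Mu:0 Ld:1 B:0 rd:0 wr:2>
#5 MEM src=r2,r5 held:RD_PORT  <A:2 Mu:0 Ld:1 B:0 rd:0 wr:2>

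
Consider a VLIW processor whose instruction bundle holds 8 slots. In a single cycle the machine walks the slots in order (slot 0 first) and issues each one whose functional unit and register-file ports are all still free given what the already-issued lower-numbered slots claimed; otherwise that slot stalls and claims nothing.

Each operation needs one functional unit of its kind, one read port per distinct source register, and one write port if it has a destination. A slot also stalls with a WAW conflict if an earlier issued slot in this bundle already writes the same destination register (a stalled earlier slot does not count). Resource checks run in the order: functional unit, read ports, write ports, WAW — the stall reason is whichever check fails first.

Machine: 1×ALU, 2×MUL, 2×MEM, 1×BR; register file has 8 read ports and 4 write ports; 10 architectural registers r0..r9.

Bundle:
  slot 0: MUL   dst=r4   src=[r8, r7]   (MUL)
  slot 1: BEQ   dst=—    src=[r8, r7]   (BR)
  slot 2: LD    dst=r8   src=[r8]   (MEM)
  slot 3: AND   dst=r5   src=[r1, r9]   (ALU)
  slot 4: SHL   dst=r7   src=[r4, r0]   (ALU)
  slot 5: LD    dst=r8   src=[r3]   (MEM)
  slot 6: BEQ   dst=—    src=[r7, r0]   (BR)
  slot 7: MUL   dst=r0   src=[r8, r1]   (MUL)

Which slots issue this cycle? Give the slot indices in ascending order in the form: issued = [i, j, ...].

issued = [0, 1, 2, 3]

  0. MUL→r4 ⇒ go  {1A/1Mu/2Ld/1B | 6r 3w}
  1. BR ⇒ go  {1A/1Mu/2Ld/0B | 4r 3w}
  2. MEM→r8 ⇒ go  {1A/1Mu/1Ld/0B | 3r 2w}
  3. ALU→r5 ⇒ go  {0A/1Mu/1Ld/0B | 1r 1w}
  4. ALU→r7 ⇒ no(FU)  {0A/1Mu/1Ld/0B | 1r 1w}
  5. MEM→r8 ⇒ no(WAW)  {0A/1Mu/1Ld/0B | 1r 1w}
  6. BR ⇒ no(FU)  {0A/1Mu/1Ld/0B | 1r 1w}
  7. MUL→r0 ⇒ no(RD_PORT)  {0A/1Mu/1Ld/0B | 1r 1w}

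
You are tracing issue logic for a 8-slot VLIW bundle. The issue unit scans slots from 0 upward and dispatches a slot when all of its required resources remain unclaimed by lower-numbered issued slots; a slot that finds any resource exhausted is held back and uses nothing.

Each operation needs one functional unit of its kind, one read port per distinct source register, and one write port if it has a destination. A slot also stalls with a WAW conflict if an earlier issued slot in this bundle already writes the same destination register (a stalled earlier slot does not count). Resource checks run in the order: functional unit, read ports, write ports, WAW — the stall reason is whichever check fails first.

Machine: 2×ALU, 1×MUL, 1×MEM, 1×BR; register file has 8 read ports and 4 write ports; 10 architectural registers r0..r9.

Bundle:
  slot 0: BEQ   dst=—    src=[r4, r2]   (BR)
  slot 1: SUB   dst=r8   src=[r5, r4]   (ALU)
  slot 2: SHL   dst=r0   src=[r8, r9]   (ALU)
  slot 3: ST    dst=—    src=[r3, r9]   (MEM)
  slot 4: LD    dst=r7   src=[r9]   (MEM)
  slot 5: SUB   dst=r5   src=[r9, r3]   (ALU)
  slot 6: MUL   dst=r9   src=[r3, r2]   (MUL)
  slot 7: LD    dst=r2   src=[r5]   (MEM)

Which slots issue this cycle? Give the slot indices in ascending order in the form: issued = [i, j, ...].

slot 0 (BR): ISSUE — free A2,Mu1,Ld1,B0 rp6 wp4
slot 1 (ALU): ISSUE — free A1,Mu1,Ld1,B0 rp4 wp3
slot 2 (ALU): ISSUE — free A0,Mu1,Ld1,B0 rp2 wp2
slot 3 (MEM): ISSUE — free A0,Mu1,Ld0,B0 rp0 wp2
slot 4 (MEM): stall FU — free A0,Mu1,Ld0,B0 rp0 wp2
slot 5 (ALU): stall FU — free A0,Mu1,Ld0,B0 rp0 wp2
slot 6 (MUL): stall RD_PORT — free A0,Mu1,Ld0,B0 rp0 wp2
slot 7 (MEM): stall FU — free A0,Mu1,Ld0,B0 rp0 wp2

issued = [0, 1, 2, 3]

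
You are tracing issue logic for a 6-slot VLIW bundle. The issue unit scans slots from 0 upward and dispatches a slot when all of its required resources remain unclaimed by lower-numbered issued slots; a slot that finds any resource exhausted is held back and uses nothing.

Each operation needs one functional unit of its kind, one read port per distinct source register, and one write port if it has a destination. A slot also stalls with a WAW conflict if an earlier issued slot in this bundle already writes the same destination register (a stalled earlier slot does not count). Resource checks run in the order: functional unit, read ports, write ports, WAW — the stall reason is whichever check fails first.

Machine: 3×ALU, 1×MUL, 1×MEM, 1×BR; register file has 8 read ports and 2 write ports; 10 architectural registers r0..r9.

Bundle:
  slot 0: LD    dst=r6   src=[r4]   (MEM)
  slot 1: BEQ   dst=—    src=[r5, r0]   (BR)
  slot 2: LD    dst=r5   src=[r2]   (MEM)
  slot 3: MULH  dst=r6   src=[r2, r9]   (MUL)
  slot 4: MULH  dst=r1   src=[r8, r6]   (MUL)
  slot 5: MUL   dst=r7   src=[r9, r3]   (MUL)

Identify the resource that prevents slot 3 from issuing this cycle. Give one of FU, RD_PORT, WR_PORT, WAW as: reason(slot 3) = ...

reason(slot 3) = WAW

#0 MEM src=r4 dispatched  <A:3 Mu:1 Ld:0 B:1 rd:7 wr:1>
#1 BR src=r5,r0 dispatched  <A:3 Mu:1 Ld:0 B:0 rd:5 wr:1>
#2 MEM src=r2 held:FU  <A:3 Mu:1 Ld:0 B:0 rd:5 wr:1>
#3 MUL src=r2,r9 held:WAW  <A:3 Mu:1 Ld:0 B:0 rd:5 wr:1>
#4 MUL src=r8,r6 dispatched  <A:3 Mu:0 Ld:0 B:0 rd:3 wr:0>
#5 MUL src=r9,r3 held:FU  <A:3 Mu:0 Ld:0 B:0 rd:3 wr:0>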